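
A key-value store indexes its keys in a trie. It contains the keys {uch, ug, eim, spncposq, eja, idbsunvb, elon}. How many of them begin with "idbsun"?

Filter for entries beginning with "idbsun":
Matches: "idbsunvb"
Count: 1

1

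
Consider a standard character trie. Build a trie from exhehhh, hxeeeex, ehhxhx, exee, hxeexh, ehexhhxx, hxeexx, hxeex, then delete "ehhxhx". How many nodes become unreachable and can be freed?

4

Walk "ehhxhx" from the leaf back toward the root, removing each node that no remaining word uses.
The suffix "hxhx" (4 nodes) is used only by "ehhxhx"; the node for "eh" still has the child "e", so pruning stops there.
Nodes removed: 4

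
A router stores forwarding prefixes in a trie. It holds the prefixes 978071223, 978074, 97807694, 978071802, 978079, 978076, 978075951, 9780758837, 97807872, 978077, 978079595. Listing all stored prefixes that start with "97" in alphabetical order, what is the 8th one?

Filter for "97…" and sort: "978071223", "978071802", "978074", "9780758837", "978075951", "978076", "97807694", "978077", "97807872", "978079", "978079595"
Position 8: 978077

978077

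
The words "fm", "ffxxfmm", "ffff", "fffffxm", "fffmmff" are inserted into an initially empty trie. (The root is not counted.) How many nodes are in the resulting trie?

17

Insert word by word; a character creates a node only if that edge doesn't already exist:
  "fm" → 2 new (f, m)
  "ffxxfmm" → prefix "f" already present; 6 new (f, x, x, f, m, m)
  "ffff" → prefix "ff" already present; 2 new (f, f)
  "fffffxm" → prefix "ffff" already present; 3 new (f, x, m)
  "fffmmff" → prefix "fff" already present; 4 new (m, m, f, f)
Total nodes = 2 + 6 + 2 + 3 + 4 = 17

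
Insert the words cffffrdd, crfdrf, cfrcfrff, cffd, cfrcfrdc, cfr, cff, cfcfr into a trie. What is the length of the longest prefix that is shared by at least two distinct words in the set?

6

Look for the deepest trie node that still has at least two words in its subtree.
e.g. "cfrcfrdc" and "cfrcfrff" share the prefix "cfrcfr" of length 6; no pair shares a longer one.
Longest shared-prefix length: 6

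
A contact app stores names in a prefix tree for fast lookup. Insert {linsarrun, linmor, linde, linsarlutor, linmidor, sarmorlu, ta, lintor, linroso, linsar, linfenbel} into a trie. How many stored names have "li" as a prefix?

Walk to "li"; the words in its subtree are exactly those with that prefix.
Matches: "linde", "linfenbel", "linmidor", "linmor", "linroso", "linsar", "linsarlutor", "linsarrun", "lintor"
Count: 9

9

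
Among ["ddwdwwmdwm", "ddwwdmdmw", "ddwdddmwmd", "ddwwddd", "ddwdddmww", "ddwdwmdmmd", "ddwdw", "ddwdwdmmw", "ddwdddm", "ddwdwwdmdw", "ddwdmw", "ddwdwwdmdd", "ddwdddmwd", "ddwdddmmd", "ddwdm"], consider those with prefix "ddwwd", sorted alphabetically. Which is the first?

ddwwddd

Words with prefix "ddwwd", in lexicographic order: "ddwwddd", "ddwwdmdmw"
Position 1: ddwwddd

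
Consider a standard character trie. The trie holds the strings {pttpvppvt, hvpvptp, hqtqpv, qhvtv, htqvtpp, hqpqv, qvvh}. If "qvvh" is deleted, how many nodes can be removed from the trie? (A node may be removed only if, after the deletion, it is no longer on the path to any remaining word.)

3

A node on "qvvh"'s path can go only if nothing else ends at it or branches off below it.
The suffix "vvh" (3 nodes) is used only by "qvvh"; the node for "q" still has the child "h", so pruning stops there.
Nodes removed: 3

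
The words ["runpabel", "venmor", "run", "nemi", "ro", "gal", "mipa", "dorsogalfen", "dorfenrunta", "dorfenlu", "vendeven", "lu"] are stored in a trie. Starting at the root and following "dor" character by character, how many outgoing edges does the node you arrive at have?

2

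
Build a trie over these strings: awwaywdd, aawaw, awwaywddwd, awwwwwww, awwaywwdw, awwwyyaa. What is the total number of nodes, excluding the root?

26

Insert word by word; a character creates a node only if that edge doesn't already exist:
  "awwaywdd" → 8 new (a, w, w, a, y, w, d, d)
  "aawaw" → prefix "a" already present; 4 new (a, w, a, w)
  "awwaywddwd" → prefix "awwaywdd" already present; 2 new (w, d)
  "awwwwwww" → prefix "aww" already present; 5 new (w, w, w, w, w)
  "awwaywwdw" → prefix "awwayw" already present; 3 new (w, d, w)
  "awwwyyaa" → prefix "awww" already present; 4 new (y, y, a, a)
Total nodes = 8 + 4 + 2 + 5 + 3 + 4 = 26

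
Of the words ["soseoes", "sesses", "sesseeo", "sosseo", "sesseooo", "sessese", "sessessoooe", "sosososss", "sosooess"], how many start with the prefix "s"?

9

Traverse to the node for "s", then collect every word in that subtree.
Matches: "sesseeo", "sesseooo", "sesses", "sessese", "sessessoooe", "soseoes", "sosooess", "sosososss", "sosseo"
Count: 9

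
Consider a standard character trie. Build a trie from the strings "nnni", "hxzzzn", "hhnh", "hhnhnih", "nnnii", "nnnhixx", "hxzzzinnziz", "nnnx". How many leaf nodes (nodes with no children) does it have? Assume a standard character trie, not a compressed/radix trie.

6

Leaves are exactly the stored words that no other stored word extends.
Those words: "hhnhnih", "hxzzzinnziz", "hxzzzn", "nnnhixx", "nnnii", "nnnx"
Leaf count: 6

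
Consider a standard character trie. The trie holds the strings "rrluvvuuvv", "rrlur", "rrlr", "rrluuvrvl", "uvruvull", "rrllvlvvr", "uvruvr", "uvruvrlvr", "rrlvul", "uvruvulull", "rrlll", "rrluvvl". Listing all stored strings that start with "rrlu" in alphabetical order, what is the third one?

rrluvvl

Filter for "rrlu…" and sort: "rrlur", "rrluuvrvl", "rrluvvl", "rrluvvuuvv"
Position 3: rrluvvl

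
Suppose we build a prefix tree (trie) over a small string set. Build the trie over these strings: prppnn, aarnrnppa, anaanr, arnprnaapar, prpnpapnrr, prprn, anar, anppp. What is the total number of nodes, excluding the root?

43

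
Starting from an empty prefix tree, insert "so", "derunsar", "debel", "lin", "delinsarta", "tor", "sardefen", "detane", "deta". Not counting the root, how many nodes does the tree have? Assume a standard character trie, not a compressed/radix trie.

38

Insert word by word; a character creates a node only if that edge doesn't already exist:
  "so" → 2 new (s, o)
  "derunsar" → 8 new (d, e, r, u, n, s, a, r)
  "debel" → prefix "de" already present; 3 new (b, e, l)
  "lin" → 3 new (l, i, n)
  "delinsarta" → prefix "de" already present; 8 new (l, i, n, s, a, r, t, a)
  "tor" → 3 new (t, o, r)
  "sardefen" → prefix "s" already present; 7 new (a, r, d, e, f, e, n)
  "detane" → prefix "de" already present; 4 new (t, a, n, e)
  "deta" → prefix "deta" already present; 0 new (none)
Total nodes = 2 + 8 + 3 + 3 + 8 + 3 + 7 + 4 + 0 = 38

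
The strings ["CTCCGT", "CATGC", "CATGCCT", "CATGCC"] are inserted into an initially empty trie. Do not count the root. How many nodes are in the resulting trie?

12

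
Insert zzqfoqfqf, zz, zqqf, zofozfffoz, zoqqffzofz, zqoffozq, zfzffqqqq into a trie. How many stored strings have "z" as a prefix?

7

Traverse to the node for "z", then collect every word in that subtree.
Words under "z": zfzffqqqq, zofozfffoz, zoqqffzofz, zqoffozq, zqqf, zz, zzqfoqfqf
Count: 7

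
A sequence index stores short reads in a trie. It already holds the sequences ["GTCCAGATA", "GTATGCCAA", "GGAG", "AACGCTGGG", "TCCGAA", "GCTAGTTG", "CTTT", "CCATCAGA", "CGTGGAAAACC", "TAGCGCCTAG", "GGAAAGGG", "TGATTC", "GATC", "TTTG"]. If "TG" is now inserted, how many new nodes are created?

"TG" is already a full path in the trie; only an end-marker is added.
No new nodes are needed: 0.

0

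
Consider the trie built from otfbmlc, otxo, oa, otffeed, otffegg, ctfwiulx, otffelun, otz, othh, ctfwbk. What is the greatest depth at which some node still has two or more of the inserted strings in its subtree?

5

The deepest shared node is where two words last agree before diverging.
e.g. "otffeed" and "otffegg" share the prefix "otffe" of length 5; no pair shares a longer one.
Longest shared-prefix length: 5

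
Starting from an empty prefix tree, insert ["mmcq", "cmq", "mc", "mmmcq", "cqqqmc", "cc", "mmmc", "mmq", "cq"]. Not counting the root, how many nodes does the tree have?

18

For each word, the new-node count is its length minus the longest prefix already in the trie:
  "mmcq" → 4 new (m, m, c, q)
  "cmq" → 3 new (c, m, q)
  "mc" → prefix "m" already present; 1 new (c)
  "mmmcq" → prefix "mm" already present; 3 new (m, c, q)
  "cqqqmc" → prefix "c" already present; 5 new (q, q, q, m, c)
  "cc" → prefix "c" already present; 1 new (c)
  "mmmc" → prefix "mmmc" already present; 0 new (none)
  "mmq" → prefix "mm" already present; 1 new (q)
  "cq" → prefix "cq" already present; 0 new (none)
Total nodes = 4 + 3 + 1 + 3 + 5 + 1 + 0 + 1 + 0 = 18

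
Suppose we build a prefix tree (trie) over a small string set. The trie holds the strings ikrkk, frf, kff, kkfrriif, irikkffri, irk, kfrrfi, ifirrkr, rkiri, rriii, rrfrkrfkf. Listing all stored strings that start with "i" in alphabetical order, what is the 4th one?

irk

Words with prefix "i", in lexicographic order: "ifirrkr", "ikrkk", "irikkffri", "irk"
The 4th is irk.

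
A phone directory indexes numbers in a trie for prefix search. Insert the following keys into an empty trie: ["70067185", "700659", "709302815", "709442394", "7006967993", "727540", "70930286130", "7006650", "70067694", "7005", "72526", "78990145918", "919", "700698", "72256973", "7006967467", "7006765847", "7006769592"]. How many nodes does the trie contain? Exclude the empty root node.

For each word, the new-node count is its length minus the longest prefix already in the trie:
  "70067185" → 8 new (7, 0, 0, 6, 7, 1, 8, 5)
  "700659" → prefix "7006" already present; 2 new (5, 9)
  "709302815" → prefix "70" already present; 7 new (9, 3, 0, 2, 8, 1, 5)
  "709442394" → prefix "709" already present; 6 new (4, 4, 2, 3, 9, 4)
  "7006967993" → prefix "7006" already present; 6 new (9, 6, 7, 9, 9, 3)
  "727540" → prefix "7" already present; 5 new (2, 7, 5, 4, 0)
  "70930286130" → prefix "7093028" already present; 4 new (6, 1, 3, 0)
  "7006650" → prefix "7006" already present; 3 new (6, 5, 0)
  "70067694" → prefix "70067" already present; 3 new (6, 9, 4)
  "7005" → prefix "700" already present; 1 new (5)
  "72526" → prefix "72" already present; 3 new (5, 2, 6)
  "78990145918" → prefix "7" already present; 10 new (8, 9, 9, 0, 1, 4, 5, 9, 1, 8)
  "919" → 3 new (9, 1, 9)
  "700698" → prefix "70069" already present; 1 new (8)
  "72256973" → prefix "72" already present; 6 new (2, 5, 6, 9, 7, 3)
  "7006967467" → prefix "7006967" already present; 3 new (4, 6, 7)
  "7006765847" → prefix "700676" already present; 4 new (5, 8, 4, 7)
  "7006769592" → prefix "7006769" already present; 3 new (5, 9, 2)
Total nodes = 8 + 2 + 7 + 6 + 6 + 5 + 4 + 3 + 3 + 1 + 3 + 10 + 3 + 1 + 6 + 3 + 4 + 3 = 78

78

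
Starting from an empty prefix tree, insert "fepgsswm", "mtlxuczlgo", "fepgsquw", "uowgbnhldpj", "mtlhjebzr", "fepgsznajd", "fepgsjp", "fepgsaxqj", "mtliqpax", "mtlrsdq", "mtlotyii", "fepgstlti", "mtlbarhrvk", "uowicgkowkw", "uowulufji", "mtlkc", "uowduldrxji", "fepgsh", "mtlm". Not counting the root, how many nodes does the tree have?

100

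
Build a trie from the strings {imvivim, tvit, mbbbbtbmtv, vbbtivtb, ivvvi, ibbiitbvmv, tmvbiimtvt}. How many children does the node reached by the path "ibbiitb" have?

1

Walk "ibbiitb" from the root, arriving at one node.
Characters that immediately follow "ibbiitb" among the stored strings: {v}.
That node has 1 child edge.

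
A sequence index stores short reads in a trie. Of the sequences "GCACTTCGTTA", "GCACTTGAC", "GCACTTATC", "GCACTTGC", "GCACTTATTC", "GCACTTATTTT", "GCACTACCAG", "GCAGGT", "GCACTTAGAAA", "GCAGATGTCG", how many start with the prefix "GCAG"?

Filter for entries beginning with "GCAG":
Words under "GCAG": GCAGATGTCG, GCAGGT
Count: 2

2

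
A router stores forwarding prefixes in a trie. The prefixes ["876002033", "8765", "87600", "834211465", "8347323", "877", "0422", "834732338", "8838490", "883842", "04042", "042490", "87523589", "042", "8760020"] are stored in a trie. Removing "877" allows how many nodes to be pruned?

1

After clearing the end-marker at "877", prune upward until reaching a node still needed by another word.
The suffix "7" (1 node) is used only by "877"; the node for "87" still has the child "6", so pruning stops there.
Nodes removed: 1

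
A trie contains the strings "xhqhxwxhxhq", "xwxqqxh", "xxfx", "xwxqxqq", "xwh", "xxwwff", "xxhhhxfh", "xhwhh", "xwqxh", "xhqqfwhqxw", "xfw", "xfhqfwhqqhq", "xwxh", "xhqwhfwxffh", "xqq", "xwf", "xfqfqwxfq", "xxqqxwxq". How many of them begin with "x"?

Walk to "x"; the words in its subtree are exactly those with that prefix.
Matches: "xfhqfwhqqhq", "xfqfqwxfq", "xfw", "xhqhxwxhxhq", "xhqqfwhqxw", "xhqwhfwxffh", "xhwhh", "xqq", "xwf", "xwh", "xwqxh", "xwxh", "xwxqqxh", "xwxqxqq", "xxfx", "xxhhhxfh", "xxqqxwxq", "xxwwff"
Count: 18

18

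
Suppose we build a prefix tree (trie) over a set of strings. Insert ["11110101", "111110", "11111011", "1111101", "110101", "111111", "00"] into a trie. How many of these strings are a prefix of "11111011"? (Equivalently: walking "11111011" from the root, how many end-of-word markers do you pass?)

3

Walk "11111011" from the root; an end-of-word marker is hit whenever a stored word is a prefix of "11111011".
Prefixes of the query that are stored words: "111110", "1111101", "11111011"
Count: 3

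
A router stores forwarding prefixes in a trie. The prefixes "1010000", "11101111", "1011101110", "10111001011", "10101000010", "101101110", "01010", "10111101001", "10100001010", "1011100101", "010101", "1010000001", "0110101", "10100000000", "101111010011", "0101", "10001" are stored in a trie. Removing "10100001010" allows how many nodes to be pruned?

4

A node on "10100001010"'s path can go only if nothing else ends at it or branches off below it.
The suffix "1010" (4 nodes) is used only by "10100001010"; the node for "1010000" still has the child "0", so pruning stops there.
Nodes removed: 4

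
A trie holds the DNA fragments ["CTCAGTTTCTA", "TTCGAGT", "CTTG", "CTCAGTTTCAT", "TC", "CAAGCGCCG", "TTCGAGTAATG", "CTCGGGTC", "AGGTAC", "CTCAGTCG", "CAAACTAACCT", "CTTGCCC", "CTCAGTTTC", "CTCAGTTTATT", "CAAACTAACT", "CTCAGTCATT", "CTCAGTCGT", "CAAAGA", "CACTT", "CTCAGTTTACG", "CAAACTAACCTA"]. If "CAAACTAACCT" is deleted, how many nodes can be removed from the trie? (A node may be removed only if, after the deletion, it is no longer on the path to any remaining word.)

After clearing the end-marker at "CAAACTAACCT", prune upward until reaching a node still needed by another word.
Every node on "CAAACTAACCT" is still needed (e.g. by "CAAACTAACCTA"), so nothing is freed.
Nodes removed: 0

0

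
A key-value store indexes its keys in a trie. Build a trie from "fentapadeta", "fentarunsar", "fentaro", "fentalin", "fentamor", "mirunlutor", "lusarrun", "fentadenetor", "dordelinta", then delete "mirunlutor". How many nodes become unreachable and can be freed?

Walk "mirunlutor" from the leaf back toward the root, removing each node that no remaining word uses.
No other word shares any prefix with "mirunlutor", so all 10 of its nodes go.
Nodes removed: 10

10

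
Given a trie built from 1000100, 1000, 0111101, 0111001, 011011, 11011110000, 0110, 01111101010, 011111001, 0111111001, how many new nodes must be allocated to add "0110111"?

"011011" is already a path in the trie; the remaining "1" must be added.
New nodes needed: |"0110111"| − 6 = 7 − 6 = 1.

1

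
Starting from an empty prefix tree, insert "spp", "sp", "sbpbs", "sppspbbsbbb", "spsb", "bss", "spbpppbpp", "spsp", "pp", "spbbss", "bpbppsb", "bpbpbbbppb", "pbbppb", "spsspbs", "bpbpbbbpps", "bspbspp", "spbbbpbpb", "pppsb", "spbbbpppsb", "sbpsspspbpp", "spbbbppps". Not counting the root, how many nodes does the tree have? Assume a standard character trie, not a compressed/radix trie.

Insert word by word; a character creates a node only if that edge doesn't already exist:
  "spp" → 3 new (s, p, p)
  "sp" → prefix "sp" already present; 0 new (none)
  "sbpbs" → prefix "s" already present; 4 new (b, p, b, s)
  "sppspbbsbbb" → prefix "spp" already present; 8 new (s, p, b, b, s, b, b, b)
  "spsb" → prefix "sp" already present; 2 new (s, b)
  "bss" → 3 new (b, s, s)
  "spbpppbpp" → prefix "sp" already present; 7 new (b, p, p, p, b, p, p)
  "spsp" → prefix "sps" already present; 1 new (p)
  "pp" → 2 new (p, p)
  "spbbss" → prefix "spb" already present; 3 new (b, s, s)
  "bpbppsb" → prefix "b" already present; 6 new (p, b, p, p, s, b)
  "bpbpbbbppb" → prefix "bpbp" already present; 6 new (b, b, b, p, p, b)
  "pbbppb" → prefix "p" already present; 5 new (b, b, p, p, b)
  "spsspbs" → prefix "sps" already present; 4 new (s, p, b, s)
  "bpbpbbbpps" → prefix "bpbpbbbpp" already present; 1 new (s)
  "bspbspp" → prefix "bs" already present; 5 new (p, b, s, p, p)
  "spbbbpbpb" → prefix "spbb" already present; 5 new (b, p, b, p, b)
  "pppsb" → prefix "pp" already present; 3 new (p, s, b)
  "spbbbpppsb" → prefix "spbbbp" already present; 4 new (p, p, s, b)
  "sbpsspspbpp" → prefix "sbp" already present; 8 new (s, s, p, s, p, b, p, p)
  "spbbbppps" → prefix "spbbbppps" already present; 0 new (none)
Total nodes = 3 + 0 + 4 + 8 + 2 + 3 + 7 + 1 + 2 + 3 + 6 + 6 + 5 + 4 + 1 + 5 + 5 + 3 + 4 + 8 + 0 = 80

80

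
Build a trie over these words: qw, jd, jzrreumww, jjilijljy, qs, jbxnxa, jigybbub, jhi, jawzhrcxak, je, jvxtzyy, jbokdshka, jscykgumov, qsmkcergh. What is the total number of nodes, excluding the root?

74

For each word, the new-node count is its length minus the longest prefix already in the trie:
  "qw" → 2 new (q, w)
  "jd" → 2 new (j, d)
  "jzrreumww" → prefix "j" already present; 8 new (z, r, r, e, u, m, w, w)
  "jjilijljy" → prefix "j" already present; 8 new (j, i, l, i, j, l, j, y)
  "qs" → prefix "q" already present; 1 new (s)
  "jbxnxa" → prefix "j" already present; 5 new (b, x, n, x, a)
  "jigybbub" → prefix "j" already present; 7 new (i, g, y, b, b, u, b)
  "jhi" → prefix "j" already present; 2 new (h, i)
  "jawzhrcxak" → prefix "j" already present; 9 new (a, w, z, h, r, c, x, a, k)
  "je" → prefix "j" already present; 1 new (e)
  "jvxtzyy" → prefix "j" already present; 6 new (v, x, t, z, y, y)
  "jbokdshka" → prefix "jb" already present; 7 new (o, k, d, s, h, k, a)
  "jscykgumov" → prefix "j" already present; 9 new (s, c, y, k, g, u, m, o, v)
  "qsmkcergh" → prefix "qs" already present; 7 new (m, k, c, e, r, g, h)
Total nodes = 2 + 2 + 8 + 8 + 1 + 5 + 7 + 2 + 9 + 1 + 6 + 7 + 9 + 7 = 74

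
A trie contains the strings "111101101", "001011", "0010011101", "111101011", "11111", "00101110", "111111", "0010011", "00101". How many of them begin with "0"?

Walk to "0"; the words in its subtree are exactly those with that prefix.
Matches: "0010011", "0010011101", "00101", "001011", "00101110"
Count: 5

5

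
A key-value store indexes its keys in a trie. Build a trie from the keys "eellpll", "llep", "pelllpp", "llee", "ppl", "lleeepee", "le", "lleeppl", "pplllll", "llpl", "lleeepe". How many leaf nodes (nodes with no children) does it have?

Leaves are exactly the stored words that no other stored word extends.
Those words: "eellpll", "le", "lleeepee", "lleeppl", "llep", "llpl", "pelllpp", "pplllll"
Leaf count: 8

8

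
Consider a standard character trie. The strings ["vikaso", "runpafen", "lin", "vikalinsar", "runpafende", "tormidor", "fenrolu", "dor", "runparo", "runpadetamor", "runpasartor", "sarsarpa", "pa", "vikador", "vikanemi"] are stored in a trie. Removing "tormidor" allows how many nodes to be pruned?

8

After clearing the end-marker at "tormidor", prune upward until reaching a node still needed by another word.
No other word shares any prefix with "tormidor", so all 8 of its nodes go.
Nodes removed: 8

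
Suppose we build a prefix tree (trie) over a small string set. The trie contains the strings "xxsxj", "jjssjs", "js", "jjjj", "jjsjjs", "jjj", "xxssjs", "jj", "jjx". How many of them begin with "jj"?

Walk to "jj"; the words in its subtree are exactly those with that prefix.
Words under "jj": jj, jjj, jjjj, jjsjjs, jjssjs, jjx
Count: 6

6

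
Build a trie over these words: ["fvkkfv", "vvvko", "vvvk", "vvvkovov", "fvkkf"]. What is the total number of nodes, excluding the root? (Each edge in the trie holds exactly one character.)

14

For each word, the new-node count is its length minus the longest prefix already in the trie:
  "fvkkfv" → 6 new (f, v, k, k, f, v)
  "vvvko" → 5 new (v, v, v, k, o)
  "vvvk" → prefix "vvvk" already present; 0 new (none)
  "vvvkovov" → prefix "vvvko" already present; 3 new (v, o, v)
  "fvkkf" → prefix "fvkkf" already present; 0 new (none)
Total nodes = 6 + 5 + 0 + 3 + 0 = 14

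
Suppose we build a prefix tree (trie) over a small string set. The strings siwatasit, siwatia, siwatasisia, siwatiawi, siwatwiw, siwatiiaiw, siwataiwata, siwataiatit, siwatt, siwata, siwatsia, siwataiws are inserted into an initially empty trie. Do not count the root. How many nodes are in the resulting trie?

37

Insert word by word; a character creates a node only if that edge doesn't already exist:
  "siwatasit" → 9 new (s, i, w, a, t, a, s, i, t)
  "siwatia" → prefix "siwat" already present; 2 new (i, a)
  "siwatasisia" → prefix "siwatasi" already present; 3 new (s, i, a)
  "siwatiawi" → prefix "siwatia" already present; 2 new (w, i)
  "siwatwiw" → prefix "siwat" already present; 3 new (w, i, w)
  "siwatiiaiw" → prefix "siwati" already present; 4 new (i, a, i, w)
  "siwataiwata" → prefix "siwata" already present; 5 new (i, w, a, t, a)
  "siwataiatit" → prefix "siwatai" already present; 4 new (a, t, i, t)
  "siwatt" → prefix "siwat" already present; 1 new (t)
  "siwata" → prefix "siwata" already present; 0 new (none)
  "siwatsia" → prefix "siwat" already present; 3 new (s, i, a)
  "siwataiws" → prefix "siwataiw" already present; 1 new (s)
Total nodes = 9 + 2 + 3 + 2 + 3 + 4 + 5 + 4 + 1 + 0 + 3 + 1 = 37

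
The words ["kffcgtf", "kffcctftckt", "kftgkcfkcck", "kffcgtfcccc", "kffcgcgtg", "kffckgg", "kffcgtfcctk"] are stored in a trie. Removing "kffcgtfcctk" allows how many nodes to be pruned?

2

After clearing the end-marker at "kffcgtfcctk", prune upward until reaching a node still needed by another word.
The suffix "tk" (2 nodes) is used only by "kffcgtfcctk"; the node for "kffcgtfcc" still has the child "c", so pruning stops there.
Nodes removed: 2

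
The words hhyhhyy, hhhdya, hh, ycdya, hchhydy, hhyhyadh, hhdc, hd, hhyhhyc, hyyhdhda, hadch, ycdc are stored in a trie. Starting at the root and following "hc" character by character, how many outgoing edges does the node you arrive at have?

1

The children of the "hc" node are the distinct next characters among strings starting with "hc".
Distinct next characters after "hc": h.
That node has 1 child edge.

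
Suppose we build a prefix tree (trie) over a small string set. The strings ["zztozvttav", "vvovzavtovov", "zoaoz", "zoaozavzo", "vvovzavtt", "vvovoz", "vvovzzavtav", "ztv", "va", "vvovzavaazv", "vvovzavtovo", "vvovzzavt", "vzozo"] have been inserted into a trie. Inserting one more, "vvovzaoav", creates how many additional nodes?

3

"vvovza" is already a path in the trie; the remaining "oav" must be added.
New nodes needed: |"vvovzaoav"| − 6 = 9 − 6 = 3.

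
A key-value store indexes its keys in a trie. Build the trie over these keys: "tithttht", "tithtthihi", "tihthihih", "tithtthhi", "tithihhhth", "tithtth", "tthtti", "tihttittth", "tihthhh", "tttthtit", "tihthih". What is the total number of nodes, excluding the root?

45

Count nodes per top-level branch (shared prefixes stored once):
  't'-branch (tihthhh, tihthih, tihthihih, tihttittth, tithihhhth, tithtth, tithtthhi, tithtthihi, tithttht, tthtti, tttthtit): 45 nodes
Sum: 45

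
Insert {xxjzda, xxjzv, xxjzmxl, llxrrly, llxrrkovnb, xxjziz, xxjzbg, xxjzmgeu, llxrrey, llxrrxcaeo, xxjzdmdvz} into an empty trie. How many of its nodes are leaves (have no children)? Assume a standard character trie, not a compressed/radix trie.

11

A leaf is a node with no children — equivalently, the end of a word that is not a proper prefix of any other stored word.
Those words: "llxrrey", "llxrrkovnb", "llxrrly", "llxrrxcaeo", "xxjzbg", "xxjzda", "xxjzdmdvz", "xxjziz", "xxjzmgeu", "xxjzmxl", "xxjzv"
Leaf count: 11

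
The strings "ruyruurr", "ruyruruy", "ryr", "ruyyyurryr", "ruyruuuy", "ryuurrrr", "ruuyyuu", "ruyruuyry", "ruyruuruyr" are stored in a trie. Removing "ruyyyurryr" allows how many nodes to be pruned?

After clearing the end-marker at "ruyyyurryr", prune upward until reaching a node still needed by another word.
The suffix "yyurryr" (7 nodes) is used only by "ruyyyurryr"; the node for "ruy" still has the child "r", so pruning stops there.
Nodes removed: 7

7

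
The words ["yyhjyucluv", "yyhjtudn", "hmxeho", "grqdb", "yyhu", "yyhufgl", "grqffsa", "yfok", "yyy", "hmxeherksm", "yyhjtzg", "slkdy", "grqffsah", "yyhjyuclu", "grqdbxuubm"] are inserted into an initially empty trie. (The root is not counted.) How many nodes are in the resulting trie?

Insert word by word; a character creates a node only if that edge doesn't already exist:
  "yyhjyucluv" → 10 new (y, y, h, j, y, u, c, l, u, v)
  "yyhjtudn" → prefix "yyhj" already present; 4 new (t, u, d, n)
  "hmxeho" → 6 new (h, m, x, e, h, o)
  "grqdb" → 5 new (g, r, q, d, b)
  "yyhu" → prefix "yyh" already present; 1 new (u)
  "yyhufgl" → prefix "yyhu" already present; 3 new (f, g, l)
  "grqffsa" → prefix "grq" already present; 4 new (f, f, s, a)
  "yfok" → prefix "y" already present; 3 new (f, o, k)
  "yyy" → prefix "yy" already present; 1 new (y)
  "hmxeherksm" → prefix "hmxeh" already present; 5 new (e, r, k, s, m)
  "yyhjtzg" → prefix "yyhjt" already present; 2 new (z, g)
  "slkdy" → 5 new (s, l, k, d, y)
  "grqffsah" → prefix "grqffsa" already present; 1 new (h)
  "yyhjyuclu" → prefix "yyhjyuclu" already present; 0 new (none)
  "grqdbxuubm" → prefix "grqdb" already present; 5 new (x, u, u, b, m)
Total nodes = 10 + 4 + 6 + 5 + 1 + 3 + 4 + 3 + 1 + 5 + 2 + 5 + 1 + 0 + 5 = 55

55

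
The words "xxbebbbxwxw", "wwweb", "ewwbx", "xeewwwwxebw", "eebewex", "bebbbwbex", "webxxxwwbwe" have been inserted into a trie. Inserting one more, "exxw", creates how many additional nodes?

3

Walking "exxw" from the root, the first 1 characters ("e") follow existing edges; "x" is the first miss.
New nodes needed: |"exxw"| − 1 = 4 − 1 = 3.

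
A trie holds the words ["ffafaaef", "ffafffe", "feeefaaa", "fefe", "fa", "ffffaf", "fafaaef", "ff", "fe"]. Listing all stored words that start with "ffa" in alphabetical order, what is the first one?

ffafaaef

Filter for "ffa…" and sort: "ffafaaef", "ffafffe"
Position 1: ffafaaef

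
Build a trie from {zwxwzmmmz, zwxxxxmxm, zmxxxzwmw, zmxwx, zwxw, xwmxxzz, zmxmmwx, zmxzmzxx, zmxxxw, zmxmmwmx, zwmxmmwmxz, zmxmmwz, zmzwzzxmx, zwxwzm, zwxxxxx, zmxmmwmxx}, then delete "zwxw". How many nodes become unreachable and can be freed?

0

After clearing the end-marker at "zwxw", prune upward until reaching a node still needed by another word.
Every node on "zwxw" is still needed (e.g. by "zwxwzmmmz"), so nothing is freed.
Nodes removed: 0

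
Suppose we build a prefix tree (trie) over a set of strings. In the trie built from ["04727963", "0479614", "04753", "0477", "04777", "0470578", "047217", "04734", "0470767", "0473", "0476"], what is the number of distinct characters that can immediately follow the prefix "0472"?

2

Follow the path "0472" to its node, then look at its outgoing edges.
Distinct next characters after "0472": 1, 7.
That node has 2 child edges.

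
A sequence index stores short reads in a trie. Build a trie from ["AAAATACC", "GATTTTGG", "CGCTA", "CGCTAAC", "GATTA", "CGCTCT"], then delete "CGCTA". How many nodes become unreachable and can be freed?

After clearing the end-marker at "CGCTA", prune upward until reaching a node still needed by another word.
Every node on "CGCTA" is still needed (e.g. by "CGCTAAC"), so nothing is freed.
Nodes removed: 0

0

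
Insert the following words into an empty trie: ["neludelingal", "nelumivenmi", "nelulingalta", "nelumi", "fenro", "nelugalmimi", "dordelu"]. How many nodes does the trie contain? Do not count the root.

46

For each word, the new-node count is its length minus the longest prefix already in the trie:
  "neludelingal" → 12 new (n, e, l, u, d, e, l, i, n, g, a, l)
  "nelumivenmi" → prefix "nelu" already present; 7 new (m, i, v, e, n, m, i)
  "nelulingalta" → prefix "nelu" already present; 8 new (l, i, n, g, a, l, t, a)
  "nelumi" → prefix "nelumi" already present; 0 new (none)
  "fenro" → 5 new (f, e, n, r, o)
  "nelugalmimi" → prefix "nelu" already present; 7 new (g, a, l, m, i, m, i)
  "dordelu" → 7 new (d, o, r, d, e, l, u)
Total nodes = 12 + 7 + 8 + 0 + 5 + 7 + 7 = 46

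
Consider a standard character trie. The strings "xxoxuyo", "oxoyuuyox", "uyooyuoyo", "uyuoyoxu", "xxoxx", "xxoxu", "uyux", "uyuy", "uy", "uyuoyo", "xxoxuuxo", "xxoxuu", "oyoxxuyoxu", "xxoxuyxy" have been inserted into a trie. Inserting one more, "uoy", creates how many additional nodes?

The longest prefix of "uoy" already in the trie is "u" (length 1).
Each of the 2 remaining characters creates one node.

2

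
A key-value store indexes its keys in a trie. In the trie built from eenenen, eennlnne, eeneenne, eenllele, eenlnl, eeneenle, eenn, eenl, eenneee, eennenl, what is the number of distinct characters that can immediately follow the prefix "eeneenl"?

1

Follow the path "eeneenl" to its node, then look at its outgoing edges.
Distinct next characters after "eeneenl": e.
That node has 1 child edge.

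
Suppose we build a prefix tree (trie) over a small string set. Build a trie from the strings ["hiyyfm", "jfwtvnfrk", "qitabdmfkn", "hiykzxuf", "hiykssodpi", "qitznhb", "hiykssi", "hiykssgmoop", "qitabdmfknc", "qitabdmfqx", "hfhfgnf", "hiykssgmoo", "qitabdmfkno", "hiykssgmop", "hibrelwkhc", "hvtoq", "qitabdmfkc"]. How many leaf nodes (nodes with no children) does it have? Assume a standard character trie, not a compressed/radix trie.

15

Leaves are exactly the stored words that no other stored word extends.
Those words: "hfhfgnf", "hibrelwkhc", "hiykssgmoop", "hiykssgmop", "hiykssi", "hiykssodpi", "hiykzxuf", "hiyyfm", "hvtoq", "jfwtvnfrk", "qitabdmfkc", "qitabdmfknc", "qitabdmfkno", "qitabdmfqx", "qitznhb"
Leaf count: 15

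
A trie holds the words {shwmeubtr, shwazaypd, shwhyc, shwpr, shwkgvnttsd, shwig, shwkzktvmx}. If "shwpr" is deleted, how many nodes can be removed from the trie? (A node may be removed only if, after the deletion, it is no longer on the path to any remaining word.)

2

Walk "shwpr" from the leaf back toward the root, removing each node that no remaining word uses.
The suffix "pr" (2 nodes) is used only by "shwpr"; the node for "shw" still has the child "m", so pruning stops there.
Nodes removed: 2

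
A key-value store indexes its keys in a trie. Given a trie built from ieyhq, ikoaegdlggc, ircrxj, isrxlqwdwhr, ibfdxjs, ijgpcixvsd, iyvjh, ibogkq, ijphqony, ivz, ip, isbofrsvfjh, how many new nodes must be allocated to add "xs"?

2

No existing word starts with "x", so every character of "xs" needs a new node.
2 − 0 = 2 new nodes.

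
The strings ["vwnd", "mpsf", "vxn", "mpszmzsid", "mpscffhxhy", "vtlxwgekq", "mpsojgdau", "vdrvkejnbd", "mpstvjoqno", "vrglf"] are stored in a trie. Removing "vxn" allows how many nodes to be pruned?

2

Walk "vxn" from the leaf back toward the root, removing each node that no remaining word uses.
The suffix "xn" (2 nodes) is used only by "vxn"; the node for "v" still has the child "w", so pruning stops there.
Nodes removed: 2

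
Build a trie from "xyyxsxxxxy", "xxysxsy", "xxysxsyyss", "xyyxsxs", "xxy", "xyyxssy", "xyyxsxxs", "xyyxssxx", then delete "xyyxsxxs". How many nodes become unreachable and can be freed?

1

After clearing the end-marker at "xyyxsxxs", prune upward until reaching a node still needed by another word.
The suffix "s" (1 node) is used only by "xyyxsxxs"; the node for "xyyxsxx" still has the child "x", so pruning stops there.
Nodes removed: 1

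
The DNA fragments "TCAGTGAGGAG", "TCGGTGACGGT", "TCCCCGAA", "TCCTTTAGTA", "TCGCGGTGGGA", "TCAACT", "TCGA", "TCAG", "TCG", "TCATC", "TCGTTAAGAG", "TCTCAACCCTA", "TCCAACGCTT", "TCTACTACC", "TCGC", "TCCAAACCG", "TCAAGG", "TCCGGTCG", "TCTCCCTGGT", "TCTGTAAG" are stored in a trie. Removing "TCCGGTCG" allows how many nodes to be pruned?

5

After clearing the end-marker at "TCCGGTCG", prune upward until reaching a node still needed by another word.
The suffix "GGTCG" (5 nodes) is used only by "TCCGGTCG"; the node for "TCC" still has the child "C", so pruning stops there.
Nodes removed: 5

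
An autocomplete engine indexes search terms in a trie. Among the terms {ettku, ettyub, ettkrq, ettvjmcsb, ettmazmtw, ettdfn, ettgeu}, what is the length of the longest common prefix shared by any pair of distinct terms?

Equivalently: take the maximum, over all pairs, of their longest common prefix length.
"ettkrq" and "ettku" agree on "ettk" (4 characters) before diverging; nothing deeper is shared.
Longest shared-prefix length: 4

4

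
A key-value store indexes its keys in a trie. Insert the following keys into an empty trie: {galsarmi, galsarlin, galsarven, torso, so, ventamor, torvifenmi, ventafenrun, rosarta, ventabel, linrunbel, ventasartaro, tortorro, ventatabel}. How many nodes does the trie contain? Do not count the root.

Count nodes per top-level branch (shared prefixes stored once):
  'g'-branch (galsarlin, galsarmi, galsarven): 14 nodes
  'l'-branch (linrunbel): 9 nodes
  'r'-branch (rosarta): 7 nodes
  's'-branch (so): 2 nodes
  't'-branch (torso, tortorro, torvifenmi): 17 nodes
  'v'-branch (ventabel, ventafenrun, ventamor, ventasartaro, ventatabel): 29 nodes
Sum: 78

78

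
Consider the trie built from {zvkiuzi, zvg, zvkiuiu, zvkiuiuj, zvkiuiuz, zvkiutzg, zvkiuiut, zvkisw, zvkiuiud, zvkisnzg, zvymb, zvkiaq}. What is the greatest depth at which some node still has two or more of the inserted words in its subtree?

7

Equivalently: take the maximum, over all pairs, of their longest common prefix length.
e.g. "zvkiuiu" and "zvkiuiud" share the prefix "zvkiuiu" of length 7; no pair shares a longer one.
Longest shared-prefix length: 7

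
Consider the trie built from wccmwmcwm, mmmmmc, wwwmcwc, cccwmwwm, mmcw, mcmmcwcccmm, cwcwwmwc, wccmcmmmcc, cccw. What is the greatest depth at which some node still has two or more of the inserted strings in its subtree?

4

The deepest shared node is where two words last agree before diverging.
"cccw" and "cccwmwwm" agree on "cccw" (4 characters) before diverging; nothing deeper is shared.
Longest shared-prefix length: 4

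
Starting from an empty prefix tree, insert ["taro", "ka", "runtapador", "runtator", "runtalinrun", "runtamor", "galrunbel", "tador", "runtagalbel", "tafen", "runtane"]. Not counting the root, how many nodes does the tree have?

Insert word by word; a character creates a node only if that edge doesn't already exist:
  "taro" → 4 new (t, a, r, o)
  "ka" → 2 new (k, a)
  "runtapador" → 10 new (r, u, n, t, a, p, a, d, o, r)
  "runtator" → prefix "runta" already present; 3 new (t, o, r)
  "runtalinrun" → prefix "runta" already present; 6 new (l, i, n, r, u, n)
  "runtamor" → prefix "runta" already present; 3 new (m, o, r)
  "galrunbel" → 9 new (g, a, l, r, u, n, b, e, l)
  "tador" → prefix "ta" already present; 3 new (d, o, r)
  "runtagalbel" → prefix "runta" already present; 6 new (g, a, l, b, e, l)
  "tafen" → prefix "ta" already present; 3 new (f, e, n)
  "runtane" → prefix "runta" already present; 2 new (n, e)
Total nodes = 4 + 2 + 10 + 3 + 6 + 3 + 9 + 3 + 6 + 3 + 2 = 51

51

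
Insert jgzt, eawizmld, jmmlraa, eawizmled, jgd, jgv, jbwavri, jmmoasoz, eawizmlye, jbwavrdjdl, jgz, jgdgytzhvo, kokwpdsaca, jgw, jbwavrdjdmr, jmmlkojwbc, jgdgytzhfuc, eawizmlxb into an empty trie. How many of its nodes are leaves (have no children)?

16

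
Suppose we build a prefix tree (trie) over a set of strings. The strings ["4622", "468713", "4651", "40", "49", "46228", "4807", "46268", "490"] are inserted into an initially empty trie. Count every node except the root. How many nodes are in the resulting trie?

Count nodes per top-level branch (shared prefixes stored once):
  '4'-branch (40, 4622, 46228, 46268, 4651, 468713, 4807, 49, 490): 19 nodes
Sum: 19

19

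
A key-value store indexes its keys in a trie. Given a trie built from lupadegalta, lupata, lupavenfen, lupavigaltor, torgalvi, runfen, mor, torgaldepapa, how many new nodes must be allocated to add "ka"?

Nothing in the trie begins with "k"; the whole of "ka" is new.
2 − 0 = 2 new nodes.

2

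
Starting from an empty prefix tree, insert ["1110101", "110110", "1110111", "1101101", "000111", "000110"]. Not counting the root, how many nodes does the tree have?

21

For each word, the new-node count is its length minus the longest prefix already in the trie:
  "1110101" → 7 new (1, 1, 1, 0, 1, 0, 1)
  "110110" → prefix "11" already present; 4 new (0, 1, 1, 0)
  "1110111" → prefix "11101" already present; 2 new (1, 1)
  "1101101" → prefix "110110" already present; 1 new (1)
  "000111" → 6 new (0, 0, 0, 1, 1, 1)
  "000110" → prefix "00011" already present; 1 new (0)
Total nodes = 7 + 4 + 2 + 1 + 6 + 1 = 21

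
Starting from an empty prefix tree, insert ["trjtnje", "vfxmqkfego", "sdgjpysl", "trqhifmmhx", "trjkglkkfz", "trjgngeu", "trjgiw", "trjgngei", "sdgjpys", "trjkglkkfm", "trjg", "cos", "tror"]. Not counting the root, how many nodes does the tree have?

Trace insertions, counting only characters that open a new branch:
  "trjtnje" → 7 new (t, r, j, t, n, j, e)
  "vfxmqkfego" → 10 new (v, f, x, m, q, k, f, e, g, o)
  "sdgjpysl" → 8 new (s, d, g, j, p, y, s, l)
  "trqhifmmhx" → prefix "tr" already present; 8 new (q, h, i, f, m, m, h, x)
  "trjkglkkfz" → prefix "trj" already present; 7 new (k, g, l, k, k, f, z)
  "trjgngeu" → prefix "trj" already present; 5 new (g, n, g, e, u)
  "trjgiw" → prefix "trjg" already present; 2 new (i, w)
  "trjgngei" → prefix "trjgnge" already present; 1 new (i)
  "sdgjpys" → prefix "sdgjpys" already present; 0 new (none)
  "trjkglkkfm" → prefix "trjkglkkf" already present; 1 new (m)
  "trjg" → prefix "trjg" already present; 0 new (none)
  "cos" → 3 new (c, o, s)
  "tror" → prefix "tr" already present; 2 new (o, r)
Total nodes = 7 + 10 + 8 + 8 + 7 + 5 + 2 + 1 + 0 + 1 + 0 + 3 + 2 = 54

54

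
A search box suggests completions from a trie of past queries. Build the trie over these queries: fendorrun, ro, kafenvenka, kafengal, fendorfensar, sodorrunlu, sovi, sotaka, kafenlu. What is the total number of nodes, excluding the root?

For each word, the new-node count is its length minus the longest prefix already in the trie:
  "fendorrun" → 9 new (f, e, n, d, o, r, r, u, n)
  "ro" → 2 new (r, o)
  "kafenvenka" → 10 new (k, a, f, e, n, v, e, n, k, a)
  "kafengal" → prefix "kafen" already present; 3 new (g, a, l)
  "fendorfensar" → prefix "fendor" already present; 6 new (f, e, n, s, a, r)
  "sodorrunlu" → 10 new (s, o, d, o, r, r, u, n, l, u)
  "sovi" → prefix "so" already present; 2 new (v, i)
  "sotaka" → prefix "so" already present; 4 new (t, a, k, a)
  "kafenlu" → prefix "kafen" already present; 2 new (l, u)
Total nodes = 9 + 2 + 10 + 3 + 6 + 10 + 2 + 4 + 2 = 48

48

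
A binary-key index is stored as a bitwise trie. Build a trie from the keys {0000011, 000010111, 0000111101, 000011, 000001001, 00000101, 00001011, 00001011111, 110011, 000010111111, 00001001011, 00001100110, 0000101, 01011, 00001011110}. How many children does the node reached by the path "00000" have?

The children of the "00000" node are the distinct next characters among strings starting with "00000".
Characters that immediately follow "00000" among the stored strings: {1}.
That node has 1 child edge.

1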